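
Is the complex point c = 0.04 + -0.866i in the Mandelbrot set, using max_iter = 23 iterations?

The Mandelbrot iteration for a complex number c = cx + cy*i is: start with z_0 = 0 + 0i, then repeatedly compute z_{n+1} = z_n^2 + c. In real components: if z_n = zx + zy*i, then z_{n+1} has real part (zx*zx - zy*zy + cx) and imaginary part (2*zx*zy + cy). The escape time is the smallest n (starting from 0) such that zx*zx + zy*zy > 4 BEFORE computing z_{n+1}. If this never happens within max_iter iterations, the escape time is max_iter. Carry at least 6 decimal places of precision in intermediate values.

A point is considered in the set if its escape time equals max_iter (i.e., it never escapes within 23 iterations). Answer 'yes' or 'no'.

Answer: no

Derivation:
z_0 = 0 + 0i, c = 0.0400 + -0.8660i
Iter 1: z = 0.0400 + -0.8660i, |z|^2 = 0.7516
Iter 2: z = -0.7084 + -0.9353i, |z|^2 = 1.3765
Iter 3: z = -0.3330 + 0.4590i, |z|^2 = 0.3216
Iter 4: z = -0.0598 + -1.1717i, |z|^2 = 1.3764
Iter 5: z = -1.3293 + -0.7258i, |z|^2 = 2.2938
Iter 6: z = 1.2802 + 1.0636i, |z|^2 = 2.7701
Iter 7: z = 0.5477 + 1.8572i, |z|^2 = 3.7492
Iter 8: z = -3.1094 + 1.1682i, |z|^2 = 11.0329
Escaped at iteration 8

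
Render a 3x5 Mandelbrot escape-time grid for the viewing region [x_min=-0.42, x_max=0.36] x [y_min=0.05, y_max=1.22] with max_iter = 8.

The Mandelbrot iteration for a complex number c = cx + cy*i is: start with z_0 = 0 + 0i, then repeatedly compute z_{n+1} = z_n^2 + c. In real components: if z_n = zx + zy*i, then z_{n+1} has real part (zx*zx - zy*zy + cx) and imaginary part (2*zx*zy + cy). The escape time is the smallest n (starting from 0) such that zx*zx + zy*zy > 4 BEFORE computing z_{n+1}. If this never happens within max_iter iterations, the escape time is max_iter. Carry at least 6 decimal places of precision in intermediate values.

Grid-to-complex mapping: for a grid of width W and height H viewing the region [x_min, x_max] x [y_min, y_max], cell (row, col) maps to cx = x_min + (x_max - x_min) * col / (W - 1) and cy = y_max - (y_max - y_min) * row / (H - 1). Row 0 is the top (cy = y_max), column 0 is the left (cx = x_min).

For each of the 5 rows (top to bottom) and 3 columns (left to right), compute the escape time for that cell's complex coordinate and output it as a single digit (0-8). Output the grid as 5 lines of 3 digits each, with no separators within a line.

(row=0, col=0): c = -0.4200 + 1.2200i → escape time 3
(row=0, col=1): c = -0.0300 + 1.2200i → escape time 3
(row=0, col=2): c = 0.3600 + 1.2200i → escape time 2
(row=1, col=0): c = -0.4200 + 0.9275i → escape time 5
(row=1, col=1): c = -0.0300 + 0.9275i → escape time 8
(row=1, col=2): c = 0.3600 + 0.9275i → escape time 3
(row=2, col=0): c = -0.4200 + 0.6350i → escape time 8
(row=2, col=1): c = -0.0300 + 0.6350i → escape time 8
(row=2, col=2): c = 0.3600 + 0.6350i → escape time 8
(row=3, col=0): c = -0.4200 + 0.3425i → escape time 8
(row=3, col=1): c = -0.0300 + 0.3425i → escape time 8
(row=3, col=2): c = 0.3600 + 0.3425i → escape time 8
(row=4, col=0): c = -0.4200 + 0.0500i → escape time 8
(row=4, col=1): c = -0.0300 + 0.0500i → escape time 8
(row=4, col=2): c = 0.3600 + 0.0500i → escape time 8

Answer: 332
583
888
888
888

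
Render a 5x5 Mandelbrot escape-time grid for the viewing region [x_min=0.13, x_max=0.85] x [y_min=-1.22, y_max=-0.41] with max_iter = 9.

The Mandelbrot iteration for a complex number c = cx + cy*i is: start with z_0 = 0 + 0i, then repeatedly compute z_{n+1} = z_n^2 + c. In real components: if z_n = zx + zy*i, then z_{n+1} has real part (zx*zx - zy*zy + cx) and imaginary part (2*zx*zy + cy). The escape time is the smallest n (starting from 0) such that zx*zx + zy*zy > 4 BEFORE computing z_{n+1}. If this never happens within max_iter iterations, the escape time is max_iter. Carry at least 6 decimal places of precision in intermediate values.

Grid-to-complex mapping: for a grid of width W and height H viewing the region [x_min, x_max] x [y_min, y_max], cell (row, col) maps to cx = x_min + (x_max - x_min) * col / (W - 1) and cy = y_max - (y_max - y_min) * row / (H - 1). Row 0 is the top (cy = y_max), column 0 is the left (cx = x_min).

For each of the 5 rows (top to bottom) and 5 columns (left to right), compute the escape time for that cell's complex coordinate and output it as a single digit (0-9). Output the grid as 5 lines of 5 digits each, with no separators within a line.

Answer: 99533
99432
54332
43222
22222

Derivation:
(row=0, col=0): c = 0.1300 + -0.4100i → escape time 9
(row=0, col=1): c = 0.3100 + -0.4100i → escape time 9
(row=0, col=2): c = 0.4900 + -0.4100i → escape time 5
(row=0, col=3): c = 0.6700 + -0.4100i → escape time 3
(row=0, col=4): c = 0.8500 + -0.4100i → escape time 3
(row=1, col=0): c = 0.1300 + -0.6125i → escape time 9
(row=1, col=1): c = 0.3100 + -0.6125i → escape time 9
(row=1, col=2): c = 0.4900 + -0.6125i → escape time 4
(row=1, col=3): c = 0.6700 + -0.6125i → escape time 3
(row=1, col=4): c = 0.8500 + -0.6125i → escape time 2
(row=2, col=0): c = 0.1300 + -0.8150i → escape time 5
(row=2, col=1): c = 0.3100 + -0.8150i → escape time 4
(row=2, col=2): c = 0.4900 + -0.8150i → escape time 3
(row=2, col=3): c = 0.6700 + -0.8150i → escape time 3
(row=2, col=4): c = 0.8500 + -0.8150i → escape time 2
(row=3, col=0): c = 0.1300 + -1.0175i → escape time 4
(row=3, col=1): c = 0.3100 + -1.0175i → escape time 3
(row=3, col=2): c = 0.4900 + -1.0175i → escape time 2
(row=3, col=3): c = 0.6700 + -1.0175i → escape time 2
(row=3, col=4): c = 0.8500 + -1.0175i → escape time 2
(row=4, col=0): c = 0.1300 + -1.2200i → escape time 2
(row=4, col=1): c = 0.3100 + -1.2200i → escape time 2
(row=4, col=2): c = 0.4900 + -1.2200i → escape time 2
(row=4, col=3): c = 0.6700 + -1.2200i → escape time 2
(row=4, col=4): c = 0.8500 + -1.2200i → escape time 2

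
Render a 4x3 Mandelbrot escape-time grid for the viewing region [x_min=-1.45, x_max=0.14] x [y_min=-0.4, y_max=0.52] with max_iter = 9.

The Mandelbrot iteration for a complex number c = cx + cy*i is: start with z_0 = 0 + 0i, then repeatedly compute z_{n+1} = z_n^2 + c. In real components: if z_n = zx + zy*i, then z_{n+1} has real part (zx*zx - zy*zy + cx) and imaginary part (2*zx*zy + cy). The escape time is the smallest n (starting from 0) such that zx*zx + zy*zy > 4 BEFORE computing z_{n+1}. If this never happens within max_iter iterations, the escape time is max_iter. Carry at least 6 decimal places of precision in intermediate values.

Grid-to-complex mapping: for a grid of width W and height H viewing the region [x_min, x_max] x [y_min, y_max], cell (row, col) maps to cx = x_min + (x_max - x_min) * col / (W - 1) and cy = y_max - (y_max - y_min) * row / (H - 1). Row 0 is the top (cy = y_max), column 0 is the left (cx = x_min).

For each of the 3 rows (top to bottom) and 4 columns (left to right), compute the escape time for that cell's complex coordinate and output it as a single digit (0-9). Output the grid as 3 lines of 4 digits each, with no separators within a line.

(row=0, col=0): c = -1.4500 + 0.5200i → escape time 3
(row=0, col=1): c = -0.9200 + 0.5200i → escape time 5
(row=0, col=2): c = -0.3900 + 0.5200i → escape time 9
(row=0, col=3): c = 0.1400 + 0.5200i → escape time 9
(row=1, col=0): c = -1.4500 + 0.0600i → escape time 9
(row=1, col=1): c = -0.9200 + 0.0600i → escape time 9
(row=1, col=2): c = -0.3900 + 0.0600i → escape time 9
(row=1, col=3): c = 0.1400 + 0.0600i → escape time 9
(row=2, col=0): c = -1.4500 + -0.4000i → escape time 4
(row=2, col=1): c = -0.9200 + -0.4000i → escape time 7
(row=2, col=2): c = -0.3900 + -0.4000i → escape time 9
(row=2, col=3): c = 0.1400 + -0.4000i → escape time 9

Answer: 3599
9999
4799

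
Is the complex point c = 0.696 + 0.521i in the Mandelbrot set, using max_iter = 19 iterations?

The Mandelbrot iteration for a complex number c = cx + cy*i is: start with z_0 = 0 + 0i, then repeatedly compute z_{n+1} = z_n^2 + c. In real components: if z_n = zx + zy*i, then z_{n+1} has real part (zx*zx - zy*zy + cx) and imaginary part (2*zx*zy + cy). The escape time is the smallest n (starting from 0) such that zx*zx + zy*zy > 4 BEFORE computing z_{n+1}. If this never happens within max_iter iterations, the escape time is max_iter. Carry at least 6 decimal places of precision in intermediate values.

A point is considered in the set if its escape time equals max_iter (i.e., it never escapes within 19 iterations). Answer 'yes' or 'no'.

z_0 = 0 + 0i, c = 0.6960 + 0.5210i
Iter 1: z = 0.6960 + 0.5210i, |z|^2 = 0.7559
Iter 2: z = 0.9090 + 1.2462i, |z|^2 = 2.3793
Iter 3: z = -0.0309 + 2.7866i, |z|^2 = 7.7660
Escaped at iteration 3

Answer: no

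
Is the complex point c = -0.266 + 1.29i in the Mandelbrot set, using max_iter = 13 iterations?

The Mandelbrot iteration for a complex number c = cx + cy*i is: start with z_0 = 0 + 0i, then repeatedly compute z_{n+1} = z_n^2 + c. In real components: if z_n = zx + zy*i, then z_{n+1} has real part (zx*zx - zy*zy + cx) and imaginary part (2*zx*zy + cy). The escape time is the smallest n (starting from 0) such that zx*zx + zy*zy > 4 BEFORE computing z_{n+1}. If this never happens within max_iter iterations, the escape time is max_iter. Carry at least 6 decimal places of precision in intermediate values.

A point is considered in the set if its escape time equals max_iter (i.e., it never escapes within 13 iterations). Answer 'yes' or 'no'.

Answer: no

Derivation:
z_0 = 0 + 0i, c = -0.2660 + 1.2900i
Iter 1: z = -0.2660 + 1.2900i, |z|^2 = 1.7349
Iter 2: z = -1.8593 + 0.6037i, |z|^2 = 3.8216
Iter 3: z = 2.8267 + -0.9550i, |z|^2 = 8.9022
Escaped at iteration 3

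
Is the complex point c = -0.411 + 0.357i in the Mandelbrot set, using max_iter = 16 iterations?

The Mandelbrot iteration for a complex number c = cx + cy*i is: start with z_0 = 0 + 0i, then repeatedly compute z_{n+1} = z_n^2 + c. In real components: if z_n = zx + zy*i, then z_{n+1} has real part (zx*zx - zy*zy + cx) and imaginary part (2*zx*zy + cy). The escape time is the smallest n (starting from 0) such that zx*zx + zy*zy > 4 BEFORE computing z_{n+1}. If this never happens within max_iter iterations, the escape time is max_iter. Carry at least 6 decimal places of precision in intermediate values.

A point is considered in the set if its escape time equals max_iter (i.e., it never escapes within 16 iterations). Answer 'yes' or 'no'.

Answer: yes

Derivation:
z_0 = 0 + 0i, c = -0.4110 + 0.3570i
Iter 1: z = -0.4110 + 0.3570i, |z|^2 = 0.2964
Iter 2: z = -0.3695 + 0.0635i, |z|^2 = 0.1406
Iter 3: z = -0.2785 + 0.3100i, |z|^2 = 0.1737
Iter 4: z = -0.4296 + 0.1843i, |z|^2 = 0.2185
Iter 5: z = -0.2604 + 0.1986i, |z|^2 = 0.1073
Iter 6: z = -0.3826 + 0.2535i, |z|^2 = 0.2107
Iter 7: z = -0.3289 + 0.1630i, |z|^2 = 0.1347
Iter 8: z = -0.3294 + 0.2498i, |z|^2 = 0.1709
Iter 9: z = -0.3649 + 0.1924i, |z|^2 = 0.1702
Iter 10: z = -0.3149 + 0.2166i, |z|^2 = 0.1461
Iter 11: z = -0.3587 + 0.2206i, |z|^2 = 0.1774
Iter 12: z = -0.3310 + 0.1987i, |z|^2 = 0.1490
Iter 13: z = -0.3409 + 0.2255i, |z|^2 = 0.1671
Iter 14: z = -0.3456 + 0.2033i, |z|^2 = 0.1607
Iter 15: z = -0.3329 + 0.2165i, |z|^2 = 0.1577
Did not escape in 16 iterations → in set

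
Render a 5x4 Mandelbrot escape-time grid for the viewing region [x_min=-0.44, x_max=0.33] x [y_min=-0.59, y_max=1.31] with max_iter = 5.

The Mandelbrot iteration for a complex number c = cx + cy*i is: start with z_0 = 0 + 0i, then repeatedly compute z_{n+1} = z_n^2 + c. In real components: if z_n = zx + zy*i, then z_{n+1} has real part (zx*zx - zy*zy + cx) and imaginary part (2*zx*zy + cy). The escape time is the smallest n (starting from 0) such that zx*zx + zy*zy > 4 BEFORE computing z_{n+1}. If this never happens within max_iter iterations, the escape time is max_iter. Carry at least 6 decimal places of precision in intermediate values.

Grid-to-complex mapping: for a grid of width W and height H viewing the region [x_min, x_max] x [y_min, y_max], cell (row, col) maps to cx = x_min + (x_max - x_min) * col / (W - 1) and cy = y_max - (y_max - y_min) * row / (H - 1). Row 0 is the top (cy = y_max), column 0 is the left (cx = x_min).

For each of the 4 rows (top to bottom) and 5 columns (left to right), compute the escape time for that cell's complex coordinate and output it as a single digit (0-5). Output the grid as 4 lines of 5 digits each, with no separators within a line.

Answer: 32222
55555
55555
55555

Derivation:
(row=0, col=0): c = -0.4400 + 1.3100i → escape time 3
(row=0, col=1): c = -0.2475 + 1.3100i → escape time 2
(row=0, col=2): c = -0.0550 + 1.3100i → escape time 2
(row=0, col=3): c = 0.1375 + 1.3100i → escape time 2
(row=0, col=4): c = 0.3300 + 1.3100i → escape time 2
(row=1, col=0): c = -0.4400 + 0.6767i → escape time 5
(row=1, col=1): c = -0.2475 + 0.6767i → escape time 5
(row=1, col=2): c = -0.0550 + 0.6767i → escape time 5
(row=1, col=3): c = 0.1375 + 0.6767i → escape time 5
(row=1, col=4): c = 0.3300 + 0.6767i → escape time 5
(row=2, col=0): c = -0.4400 + 0.0433i → escape time 5
(row=2, col=1): c = -0.2475 + 0.0433i → escape time 5
(row=2, col=2): c = -0.0550 + 0.0433i → escape time 5
(row=2, col=3): c = 0.1375 + 0.0433i → escape time 5
(row=2, col=4): c = 0.3300 + 0.0433i → escape time 5
(row=3, col=0): c = -0.4400 + -0.5900i → escape time 5
(row=3, col=1): c = -0.2475 + -0.5900i → escape time 5
(row=3, col=2): c = -0.0550 + -0.5900i → escape time 5
(row=3, col=3): c = 0.1375 + -0.5900i → escape time 5
(row=3, col=4): c = 0.3300 + -0.5900i → escape time 5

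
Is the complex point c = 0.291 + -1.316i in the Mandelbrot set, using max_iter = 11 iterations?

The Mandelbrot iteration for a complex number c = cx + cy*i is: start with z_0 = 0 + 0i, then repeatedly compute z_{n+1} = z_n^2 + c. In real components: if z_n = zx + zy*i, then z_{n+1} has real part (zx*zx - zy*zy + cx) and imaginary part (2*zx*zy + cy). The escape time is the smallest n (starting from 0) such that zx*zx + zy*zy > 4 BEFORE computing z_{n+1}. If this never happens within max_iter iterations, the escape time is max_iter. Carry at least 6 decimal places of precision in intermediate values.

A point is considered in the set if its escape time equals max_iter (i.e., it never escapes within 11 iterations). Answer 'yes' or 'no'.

z_0 = 0 + 0i, c = 0.2910 + -1.3160i
Iter 1: z = 0.2910 + -1.3160i, |z|^2 = 1.8165
Iter 2: z = -1.3562 + -2.0819i, |z|^2 = 6.1736
Escaped at iteration 2

Answer: no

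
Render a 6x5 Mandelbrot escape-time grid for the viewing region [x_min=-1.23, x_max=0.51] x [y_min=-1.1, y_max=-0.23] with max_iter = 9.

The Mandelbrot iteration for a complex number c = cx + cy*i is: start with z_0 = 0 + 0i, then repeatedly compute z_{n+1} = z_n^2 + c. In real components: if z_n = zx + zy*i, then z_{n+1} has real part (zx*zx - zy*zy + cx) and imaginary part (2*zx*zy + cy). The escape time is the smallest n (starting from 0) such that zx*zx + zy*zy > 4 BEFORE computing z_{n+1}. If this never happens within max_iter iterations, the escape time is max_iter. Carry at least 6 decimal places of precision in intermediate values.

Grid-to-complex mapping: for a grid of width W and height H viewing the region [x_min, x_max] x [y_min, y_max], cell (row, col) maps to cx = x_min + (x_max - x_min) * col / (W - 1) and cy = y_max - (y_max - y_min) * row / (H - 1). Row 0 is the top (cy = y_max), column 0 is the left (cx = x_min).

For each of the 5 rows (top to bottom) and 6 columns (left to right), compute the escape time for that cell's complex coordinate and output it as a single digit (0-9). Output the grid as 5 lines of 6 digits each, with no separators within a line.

(row=0, col=0): c = -1.2300 + -0.2300i → escape time 9
(row=0, col=1): c = -0.8820 + -0.2300i → escape time 9
(row=0, col=2): c = -0.5340 + -0.2300i → escape time 9
(row=0, col=3): c = -0.1860 + -0.2300i → escape time 9
(row=0, col=4): c = 0.1620 + -0.2300i → escape time 9
(row=0, col=5): c = 0.5100 + -0.2300i → escape time 5
(row=1, col=0): c = -1.2300 + -0.4475i → escape time 6
(row=1, col=1): c = -0.8820 + -0.4475i → escape time 6
(row=1, col=2): c = -0.5340 + -0.4475i → escape time 9
(row=1, col=3): c = -0.1860 + -0.4475i → escape time 9
(row=1, col=4): c = 0.1620 + -0.4475i → escape time 9
(row=1, col=5): c = 0.5100 + -0.4475i → escape time 5
(row=2, col=0): c = -1.2300 + -0.6650i → escape time 3
(row=2, col=1): c = -0.8820 + -0.6650i → escape time 4
(row=2, col=2): c = -0.5340 + -0.6650i → escape time 9
(row=2, col=3): c = -0.1860 + -0.6650i → escape time 9
(row=2, col=4): c = 0.1620 + -0.6650i → escape time 9
(row=2, col=5): c = 0.5100 + -0.6650i → escape time 4
(row=3, col=0): c = -1.2300 + -0.8825i → escape time 3
(row=3, col=1): c = -0.8820 + -0.8825i → escape time 3
(row=3, col=2): c = -0.5340 + -0.8825i → escape time 4
(row=3, col=3): c = -0.1860 + -0.8825i → escape time 9
(row=3, col=4): c = 0.1620 + -0.8825i → escape time 5
(row=3, col=5): c = 0.5100 + -0.8825i → escape time 3
(row=4, col=0): c = -1.2300 + -1.1000i → escape time 3
(row=4, col=1): c = -0.8820 + -1.1000i → escape time 3
(row=4, col=2): c = -0.5340 + -1.1000i → escape time 3
(row=4, col=3): c = -0.1860 + -1.1000i → escape time 9
(row=4, col=4): c = 0.1620 + -1.1000i → escape time 3
(row=4, col=5): c = 0.5100 + -1.1000i → escape time 2

Answer: 999995
669995
349994
334953
333932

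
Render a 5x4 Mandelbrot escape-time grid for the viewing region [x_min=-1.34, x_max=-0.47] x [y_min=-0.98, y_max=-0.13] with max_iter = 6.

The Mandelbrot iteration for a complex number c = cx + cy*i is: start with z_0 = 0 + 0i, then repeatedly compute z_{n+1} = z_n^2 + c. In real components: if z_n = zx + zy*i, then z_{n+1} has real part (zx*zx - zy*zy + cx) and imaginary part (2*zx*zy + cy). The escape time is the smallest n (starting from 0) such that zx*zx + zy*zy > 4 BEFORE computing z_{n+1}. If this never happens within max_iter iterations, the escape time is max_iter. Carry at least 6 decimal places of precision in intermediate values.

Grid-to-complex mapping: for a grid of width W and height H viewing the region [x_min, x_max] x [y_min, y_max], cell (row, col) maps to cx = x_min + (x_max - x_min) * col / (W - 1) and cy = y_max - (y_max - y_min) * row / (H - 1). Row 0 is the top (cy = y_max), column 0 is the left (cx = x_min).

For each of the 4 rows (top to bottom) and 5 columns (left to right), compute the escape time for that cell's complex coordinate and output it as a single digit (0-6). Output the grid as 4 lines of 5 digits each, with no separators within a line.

Answer: 66666
56666
33456
33344

Derivation:
(row=0, col=0): c = -1.3400 + -0.1300i → escape time 6
(row=0, col=1): c = -1.1225 + -0.1300i → escape time 6
(row=0, col=2): c = -0.9050 + -0.1300i → escape time 6
(row=0, col=3): c = -0.6875 + -0.1300i → escape time 6
(row=0, col=4): c = -0.4700 + -0.1300i → escape time 6
(row=1, col=0): c = -1.3400 + -0.4133i → escape time 5
(row=1, col=1): c = -1.1225 + -0.4133i → escape time 6
(row=1, col=2): c = -0.9050 + -0.4133i → escape time 6
(row=1, col=3): c = -0.6875 + -0.4133i → escape time 6
(row=1, col=4): c = -0.4700 + -0.4133i → escape time 6
(row=2, col=0): c = -1.3400 + -0.6967i → escape time 3
(row=2, col=1): c = -1.1225 + -0.6967i → escape time 3
(row=2, col=2): c = -0.9050 + -0.6967i → escape time 4
(row=2, col=3): c = -0.6875 + -0.6967i → escape time 5
(row=2, col=4): c = -0.4700 + -0.6967i → escape time 6
(row=3, col=0): c = -1.3400 + -0.9800i → escape time 3
(row=3, col=1): c = -1.1225 + -0.9800i → escape time 3
(row=3, col=2): c = -0.9050 + -0.9800i → escape time 3
(row=3, col=3): c = -0.6875 + -0.9800i → escape time 4
(row=3, col=4): c = -0.4700 + -0.9800i → escape time 4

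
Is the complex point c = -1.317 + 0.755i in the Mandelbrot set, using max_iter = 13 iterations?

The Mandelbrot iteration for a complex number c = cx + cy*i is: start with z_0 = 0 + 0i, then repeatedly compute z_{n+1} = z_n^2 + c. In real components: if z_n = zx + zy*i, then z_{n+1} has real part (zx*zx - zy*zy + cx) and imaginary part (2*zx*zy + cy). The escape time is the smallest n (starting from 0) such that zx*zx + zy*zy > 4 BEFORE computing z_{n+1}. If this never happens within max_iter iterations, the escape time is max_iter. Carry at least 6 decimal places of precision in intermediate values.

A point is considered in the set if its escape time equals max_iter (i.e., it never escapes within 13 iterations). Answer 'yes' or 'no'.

z_0 = 0 + 0i, c = -1.3170 + 0.7550i
Iter 1: z = -1.3170 + 0.7550i, |z|^2 = 2.3045
Iter 2: z = -0.1525 + -1.2337i, |z|^2 = 1.5452
Iter 3: z = -2.8157 + 1.1314i, |z|^2 = 9.2080
Escaped at iteration 3

Answer: no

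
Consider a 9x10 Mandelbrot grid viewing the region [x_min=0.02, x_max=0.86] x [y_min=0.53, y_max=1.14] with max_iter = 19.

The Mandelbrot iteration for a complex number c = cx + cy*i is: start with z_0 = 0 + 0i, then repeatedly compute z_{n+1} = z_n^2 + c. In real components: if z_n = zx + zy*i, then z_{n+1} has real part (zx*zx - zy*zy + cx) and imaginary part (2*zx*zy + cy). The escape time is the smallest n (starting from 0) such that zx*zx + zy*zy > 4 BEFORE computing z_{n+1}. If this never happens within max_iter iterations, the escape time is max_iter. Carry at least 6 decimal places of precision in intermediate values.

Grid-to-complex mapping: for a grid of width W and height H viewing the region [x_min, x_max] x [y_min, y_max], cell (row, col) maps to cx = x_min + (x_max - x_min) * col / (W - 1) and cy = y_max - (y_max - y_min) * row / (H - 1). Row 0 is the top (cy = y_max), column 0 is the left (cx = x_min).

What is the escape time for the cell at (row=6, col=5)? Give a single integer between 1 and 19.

Answer: 3

Derivation:
z_0 = 0 + 0i, c = 0.5450 + 0.7333i
Iter 1: z = 0.5450 + 0.7333i, |z|^2 = 0.8348
Iter 2: z = 0.3042 + 1.5327i, |z|^2 = 2.4416
Iter 3: z = -1.7115 + 1.6660i, |z|^2 = 5.7046
Escaped at iteration 3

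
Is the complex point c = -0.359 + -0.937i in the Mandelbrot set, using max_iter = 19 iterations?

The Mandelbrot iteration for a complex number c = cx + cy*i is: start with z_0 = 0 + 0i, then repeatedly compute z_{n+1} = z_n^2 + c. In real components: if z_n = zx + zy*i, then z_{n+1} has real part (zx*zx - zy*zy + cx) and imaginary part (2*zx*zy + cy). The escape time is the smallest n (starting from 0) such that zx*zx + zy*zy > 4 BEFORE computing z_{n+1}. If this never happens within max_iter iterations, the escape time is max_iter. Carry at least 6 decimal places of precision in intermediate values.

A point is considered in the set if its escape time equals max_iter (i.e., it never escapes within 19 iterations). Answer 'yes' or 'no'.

z_0 = 0 + 0i, c = -0.3590 + -0.9370i
Iter 1: z = -0.3590 + -0.9370i, |z|^2 = 1.0069
Iter 2: z = -1.1081 + -0.2642i, |z|^2 = 1.2977
Iter 3: z = 0.7990 + -0.3514i, |z|^2 = 0.7620
Iter 4: z = 0.1560 + -1.4986i, |z|^2 = 2.2701
Iter 5: z = -2.5804 + -1.4045i, |z|^2 = 8.6311
Escaped at iteration 5

Answer: no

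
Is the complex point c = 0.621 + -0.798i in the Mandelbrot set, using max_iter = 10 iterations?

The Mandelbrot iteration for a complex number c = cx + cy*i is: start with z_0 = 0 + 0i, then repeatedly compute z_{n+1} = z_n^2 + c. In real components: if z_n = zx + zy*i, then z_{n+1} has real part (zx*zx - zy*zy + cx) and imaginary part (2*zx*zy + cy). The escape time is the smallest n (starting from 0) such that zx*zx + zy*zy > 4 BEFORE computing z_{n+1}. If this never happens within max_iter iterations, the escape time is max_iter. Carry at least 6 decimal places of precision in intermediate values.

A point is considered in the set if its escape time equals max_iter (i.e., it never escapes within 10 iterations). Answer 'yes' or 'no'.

z_0 = 0 + 0i, c = 0.6210 + -0.7980i
Iter 1: z = 0.6210 + -0.7980i, |z|^2 = 1.0224
Iter 2: z = 0.3698 + -1.7891i, |z|^2 = 3.3377
Iter 3: z = -2.4432 + -2.1214i, |z|^2 = 10.4692
Escaped at iteration 3

Answer: no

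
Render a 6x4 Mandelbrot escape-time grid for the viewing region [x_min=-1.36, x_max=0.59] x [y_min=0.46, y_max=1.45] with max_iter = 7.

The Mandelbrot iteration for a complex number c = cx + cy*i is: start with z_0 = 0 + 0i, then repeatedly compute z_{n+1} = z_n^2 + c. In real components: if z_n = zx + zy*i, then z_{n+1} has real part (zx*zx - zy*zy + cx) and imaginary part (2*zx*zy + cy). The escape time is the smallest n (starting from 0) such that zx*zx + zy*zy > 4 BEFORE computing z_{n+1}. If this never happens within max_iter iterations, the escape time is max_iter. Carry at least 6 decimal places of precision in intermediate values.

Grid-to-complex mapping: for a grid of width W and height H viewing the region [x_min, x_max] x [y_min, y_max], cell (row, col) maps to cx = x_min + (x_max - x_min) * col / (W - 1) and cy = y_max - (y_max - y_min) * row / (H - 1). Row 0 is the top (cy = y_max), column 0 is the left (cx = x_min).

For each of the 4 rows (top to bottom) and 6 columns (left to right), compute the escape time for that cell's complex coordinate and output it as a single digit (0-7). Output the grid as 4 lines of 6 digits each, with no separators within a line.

(row=0, col=0): c = -1.3600 + 1.4500i → escape time 2
(row=0, col=1): c = -0.9700 + 1.4500i → escape time 2
(row=0, col=2): c = -0.5800 + 1.4500i → escape time 2
(row=0, col=3): c = -0.1900 + 1.4500i → escape time 2
(row=0, col=4): c = 0.2000 + 1.4500i → escape time 2
(row=0, col=5): c = 0.5900 + 1.4500i → escape time 2
(row=1, col=0): c = -1.3600 + 1.1200i → escape time 2
(row=1, col=1): c = -0.9700 + 1.1200i → escape time 3
(row=1, col=2): c = -0.5800 + 1.1200i → escape time 3
(row=1, col=3): c = -0.1900 + 1.1200i → escape time 7
(row=1, col=4): c = 0.2000 + 1.1200i → escape time 3
(row=1, col=5): c = 0.5900 + 1.1200i → escape time 2
(row=2, col=0): c = -1.3600 + 0.7900i → escape time 3
(row=2, col=1): c = -0.9700 + 0.7900i → escape time 3
(row=2, col=2): c = -0.5800 + 0.7900i → escape time 5
(row=2, col=3): c = -0.1900 + 0.7900i → escape time 7
(row=2, col=4): c = 0.2000 + 0.7900i → escape time 5
(row=2, col=5): c = 0.5900 + 0.7900i → escape time 3
(row=3, col=0): c = -1.3600 + 0.4600i → escape time 4
(row=3, col=1): c = -0.9700 + 0.4600i → escape time 5
(row=3, col=2): c = -0.5800 + 0.4600i → escape time 7
(row=3, col=3): c = -0.1900 + 0.4600i → escape time 7
(row=3, col=4): c = 0.2000 + 0.4600i → escape time 7
(row=3, col=5): c = 0.5900 + 0.4600i → escape time 4

Answer: 222222
233732
335753
457774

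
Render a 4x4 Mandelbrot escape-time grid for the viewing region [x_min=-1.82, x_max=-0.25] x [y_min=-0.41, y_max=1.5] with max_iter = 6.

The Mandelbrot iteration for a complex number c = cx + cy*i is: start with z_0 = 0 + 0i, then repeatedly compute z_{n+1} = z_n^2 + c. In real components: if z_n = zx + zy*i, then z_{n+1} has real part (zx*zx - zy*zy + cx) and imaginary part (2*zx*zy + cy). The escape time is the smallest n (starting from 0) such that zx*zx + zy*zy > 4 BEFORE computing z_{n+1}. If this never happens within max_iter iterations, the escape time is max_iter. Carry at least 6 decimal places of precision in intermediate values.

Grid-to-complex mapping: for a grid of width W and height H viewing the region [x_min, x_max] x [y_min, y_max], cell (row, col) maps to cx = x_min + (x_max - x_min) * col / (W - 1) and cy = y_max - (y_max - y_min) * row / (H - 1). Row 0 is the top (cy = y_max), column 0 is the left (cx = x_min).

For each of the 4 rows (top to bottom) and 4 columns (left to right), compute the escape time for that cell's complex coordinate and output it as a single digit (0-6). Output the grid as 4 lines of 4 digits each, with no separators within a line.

(row=0, col=0): c = -1.8200 + 1.5000i → escape time 1
(row=0, col=1): c = -1.2967 + 1.5000i → escape time 2
(row=0, col=2): c = -0.7733 + 1.5000i → escape time 2
(row=0, col=3): c = -0.2500 + 1.5000i → escape time 2
(row=1, col=0): c = -1.8200 + 0.8633i → escape time 1
(row=1, col=1): c = -1.2967 + 0.8633i → escape time 3
(row=1, col=2): c = -0.7733 + 0.8633i → escape time 4
(row=1, col=3): c = -0.2500 + 0.8633i → escape time 6
(row=2, col=0): c = -1.8200 + 0.2267i → escape time 4
(row=2, col=1): c = -1.2967 + 0.2267i → escape time 6
(row=2, col=2): c = -0.7733 + 0.2267i → escape time 6
(row=2, col=3): c = -0.2500 + 0.2267i → escape time 6
(row=3, col=0): c = -1.8200 + -0.4100i → escape time 3
(row=3, col=1): c = -1.2967 + -0.4100i → escape time 6
(row=3, col=2): c = -0.7733 + -0.4100i → escape time 6
(row=3, col=3): c = -0.2500 + -0.4100i → escape time 6

Answer: 1222
1346
4666
3666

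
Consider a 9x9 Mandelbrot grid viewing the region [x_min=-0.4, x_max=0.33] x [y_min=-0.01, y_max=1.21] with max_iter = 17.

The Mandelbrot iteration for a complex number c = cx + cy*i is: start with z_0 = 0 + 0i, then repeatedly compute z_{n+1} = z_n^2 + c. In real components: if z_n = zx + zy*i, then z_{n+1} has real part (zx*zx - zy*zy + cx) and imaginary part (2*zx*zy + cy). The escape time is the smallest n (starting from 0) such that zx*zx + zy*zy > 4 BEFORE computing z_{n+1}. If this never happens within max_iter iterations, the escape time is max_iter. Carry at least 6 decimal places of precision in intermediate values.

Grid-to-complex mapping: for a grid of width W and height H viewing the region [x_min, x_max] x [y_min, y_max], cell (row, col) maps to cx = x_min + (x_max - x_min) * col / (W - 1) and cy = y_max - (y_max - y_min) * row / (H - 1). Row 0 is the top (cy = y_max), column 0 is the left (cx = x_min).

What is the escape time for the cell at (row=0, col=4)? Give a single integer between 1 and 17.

z_0 = 0 + 0i, c = -0.0350 + 1.2100i
Iter 1: z = -0.0350 + 1.2100i, |z|^2 = 1.4653
Iter 2: z = -1.4979 + 1.1253i, |z|^2 = 3.5099
Iter 3: z = 0.9423 + -2.1611i, |z|^2 = 5.5584
Escaped at iteration 3

Answer: 3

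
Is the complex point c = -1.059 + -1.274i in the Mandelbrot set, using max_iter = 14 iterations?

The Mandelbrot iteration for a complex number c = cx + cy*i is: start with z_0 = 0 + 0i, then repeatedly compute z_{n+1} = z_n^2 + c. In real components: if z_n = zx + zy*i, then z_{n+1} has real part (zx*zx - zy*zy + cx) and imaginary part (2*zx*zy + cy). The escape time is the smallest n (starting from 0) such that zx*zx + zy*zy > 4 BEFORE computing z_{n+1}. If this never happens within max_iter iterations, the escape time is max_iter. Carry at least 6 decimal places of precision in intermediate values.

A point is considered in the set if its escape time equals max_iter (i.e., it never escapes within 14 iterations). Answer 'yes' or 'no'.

z_0 = 0 + 0i, c = -1.0590 + -1.2740i
Iter 1: z = -1.0590 + -1.2740i, |z|^2 = 2.7446
Iter 2: z = -1.5606 + 1.4243i, |z|^2 = 4.4642
Escaped at iteration 2

Answer: no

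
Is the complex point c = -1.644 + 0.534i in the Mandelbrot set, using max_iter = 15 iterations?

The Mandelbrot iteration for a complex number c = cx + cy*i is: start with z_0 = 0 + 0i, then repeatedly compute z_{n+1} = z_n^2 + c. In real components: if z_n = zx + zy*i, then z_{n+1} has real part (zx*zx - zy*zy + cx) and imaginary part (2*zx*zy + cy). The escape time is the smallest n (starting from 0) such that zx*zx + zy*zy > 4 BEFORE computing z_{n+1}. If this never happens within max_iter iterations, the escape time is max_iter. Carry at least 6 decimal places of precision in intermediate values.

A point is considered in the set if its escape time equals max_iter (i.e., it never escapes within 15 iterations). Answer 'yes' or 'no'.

z_0 = 0 + 0i, c = -1.6440 + 0.5340i
Iter 1: z = -1.6440 + 0.5340i, |z|^2 = 2.9879
Iter 2: z = 0.7736 + -1.2218i, |z|^2 = 2.0912
Iter 3: z = -2.5383 + -1.3563i, |z|^2 = 8.2828
Escaped at iteration 3

Answer: no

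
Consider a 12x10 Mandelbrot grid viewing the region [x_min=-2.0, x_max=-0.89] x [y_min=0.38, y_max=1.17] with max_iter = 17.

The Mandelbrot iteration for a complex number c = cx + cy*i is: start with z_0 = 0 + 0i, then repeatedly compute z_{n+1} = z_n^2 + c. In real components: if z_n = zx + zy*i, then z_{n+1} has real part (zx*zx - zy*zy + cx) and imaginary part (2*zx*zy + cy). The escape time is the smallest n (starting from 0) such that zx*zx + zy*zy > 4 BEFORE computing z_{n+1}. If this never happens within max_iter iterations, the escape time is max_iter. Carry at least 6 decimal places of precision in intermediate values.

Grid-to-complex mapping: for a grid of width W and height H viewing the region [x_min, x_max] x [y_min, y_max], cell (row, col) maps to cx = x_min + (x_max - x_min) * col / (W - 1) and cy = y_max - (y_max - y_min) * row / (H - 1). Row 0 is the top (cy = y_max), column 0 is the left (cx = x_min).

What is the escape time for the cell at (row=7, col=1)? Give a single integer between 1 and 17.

z_0 = 0 + 0i, c = -1.8991 + 0.5556i
Iter 1: z = -1.8991 + 0.5556i, |z|^2 = 3.9152
Iter 2: z = 1.3988 + -1.5545i, |z|^2 = 4.3733
Escaped at iteration 2

Answer: 2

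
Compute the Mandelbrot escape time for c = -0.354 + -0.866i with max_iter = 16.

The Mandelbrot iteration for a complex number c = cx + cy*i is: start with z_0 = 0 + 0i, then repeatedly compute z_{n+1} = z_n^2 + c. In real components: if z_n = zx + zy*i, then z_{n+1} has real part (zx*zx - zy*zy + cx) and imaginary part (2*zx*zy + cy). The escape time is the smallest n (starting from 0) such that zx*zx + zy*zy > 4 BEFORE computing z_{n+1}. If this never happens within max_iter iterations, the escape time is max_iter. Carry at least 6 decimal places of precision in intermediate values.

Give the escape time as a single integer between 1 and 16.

Answer: 6

Derivation:
z_0 = 0 + 0i, c = -0.3540 + -0.8660i
Iter 1: z = -0.3540 + -0.8660i, |z|^2 = 0.8753
Iter 2: z = -0.9786 + -0.2529i, |z|^2 = 1.0217
Iter 3: z = 0.5398 + -0.3711i, |z|^2 = 0.4291
Iter 4: z = -0.2003 + -1.2666i, |z|^2 = 1.6444
Iter 5: z = -1.9181 + -0.3586i, |z|^2 = 3.8078
Iter 6: z = 3.1966 + 0.5096i, |z|^2 = 10.4781
Escaped at iteration 6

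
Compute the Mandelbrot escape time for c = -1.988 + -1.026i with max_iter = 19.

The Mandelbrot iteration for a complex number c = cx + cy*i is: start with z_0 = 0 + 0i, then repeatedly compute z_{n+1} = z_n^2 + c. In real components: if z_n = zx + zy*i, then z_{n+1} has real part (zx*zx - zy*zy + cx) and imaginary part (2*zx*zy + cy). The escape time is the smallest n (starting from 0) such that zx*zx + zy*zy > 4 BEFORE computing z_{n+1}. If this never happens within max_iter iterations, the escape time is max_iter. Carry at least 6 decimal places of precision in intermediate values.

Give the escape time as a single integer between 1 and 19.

z_0 = 0 + 0i, c = -1.9880 + -1.0260i
Iter 1: z = -1.9880 + -1.0260i, |z|^2 = 5.0048
Escaped at iteration 1

Answer: 1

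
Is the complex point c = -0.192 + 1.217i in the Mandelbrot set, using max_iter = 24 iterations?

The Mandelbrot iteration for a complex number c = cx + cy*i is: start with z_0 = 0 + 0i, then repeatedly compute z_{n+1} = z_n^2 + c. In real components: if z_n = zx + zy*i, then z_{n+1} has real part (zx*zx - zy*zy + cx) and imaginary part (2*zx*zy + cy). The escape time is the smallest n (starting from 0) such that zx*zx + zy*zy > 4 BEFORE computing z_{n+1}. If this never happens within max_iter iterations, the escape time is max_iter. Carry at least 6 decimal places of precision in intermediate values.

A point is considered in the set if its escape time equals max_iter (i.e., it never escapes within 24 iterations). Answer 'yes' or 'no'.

Answer: no

Derivation:
z_0 = 0 + 0i, c = -0.1920 + 1.2170i
Iter 1: z = -0.1920 + 1.2170i, |z|^2 = 1.5180
Iter 2: z = -1.6362 + 0.7497i, |z|^2 = 3.2392
Iter 3: z = 1.9232 + -1.2363i, |z|^2 = 5.2271
Escaped at iteration 3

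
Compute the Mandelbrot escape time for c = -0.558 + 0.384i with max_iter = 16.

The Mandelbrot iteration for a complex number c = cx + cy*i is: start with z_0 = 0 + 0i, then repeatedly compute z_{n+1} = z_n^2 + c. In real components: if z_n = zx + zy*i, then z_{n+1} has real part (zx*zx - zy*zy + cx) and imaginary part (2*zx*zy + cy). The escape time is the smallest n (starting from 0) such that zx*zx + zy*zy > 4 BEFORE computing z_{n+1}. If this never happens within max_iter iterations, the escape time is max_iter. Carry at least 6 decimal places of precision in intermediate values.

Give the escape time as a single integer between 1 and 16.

Answer: 16

Derivation:
z_0 = 0 + 0i, c = -0.5580 + 0.3840i
Iter 1: z = -0.5580 + 0.3840i, |z|^2 = 0.4588
Iter 2: z = -0.3941 + -0.0445i, |z|^2 = 0.1573
Iter 3: z = -0.4047 + 0.4191i, |z|^2 = 0.3394
Iter 4: z = -0.5699 + 0.0448i, |z|^2 = 0.3268
Iter 5: z = -0.2352 + 0.3329i, |z|^2 = 0.1662
Iter 6: z = -0.6135 + 0.2274i, |z|^2 = 0.4281
Iter 7: z = -0.2333 + 0.1050i, |z|^2 = 0.0655
Iter 8: z = -0.5146 + 0.3350i, |z|^2 = 0.3770
Iter 9: z = -0.4054 + 0.0392i, |z|^2 = 0.1659
Iter 10: z = -0.3952 + 0.3522i, |z|^2 = 0.2802
Iter 11: z = -0.5259 + 0.1056i, |z|^2 = 0.2877
Iter 12: z = -0.2926 + 0.2729i, |z|^2 = 0.1601
Iter 13: z = -0.5469 + 0.2243i, |z|^2 = 0.3494
Iter 14: z = -0.3093 + 0.1387i, |z|^2 = 0.1149
Iter 15: z = -0.4816 + 0.2982i, |z|^2 = 0.3209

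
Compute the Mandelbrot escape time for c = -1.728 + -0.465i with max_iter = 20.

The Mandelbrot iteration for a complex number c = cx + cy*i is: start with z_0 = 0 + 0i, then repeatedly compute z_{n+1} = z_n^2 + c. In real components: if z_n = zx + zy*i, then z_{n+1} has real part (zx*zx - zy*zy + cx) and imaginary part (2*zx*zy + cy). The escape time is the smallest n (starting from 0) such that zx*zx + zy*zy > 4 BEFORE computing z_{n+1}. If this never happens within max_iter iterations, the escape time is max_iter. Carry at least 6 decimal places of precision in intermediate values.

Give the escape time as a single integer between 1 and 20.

Answer: 3

Derivation:
z_0 = 0 + 0i, c = -1.7280 + -0.4650i
Iter 1: z = -1.7280 + -0.4650i, |z|^2 = 3.2022
Iter 2: z = 1.0418 + 1.1420i, |z|^2 = 2.3895
Iter 3: z = -1.9470 + 1.9145i, |z|^2 = 7.4559
Escaped at iteration 3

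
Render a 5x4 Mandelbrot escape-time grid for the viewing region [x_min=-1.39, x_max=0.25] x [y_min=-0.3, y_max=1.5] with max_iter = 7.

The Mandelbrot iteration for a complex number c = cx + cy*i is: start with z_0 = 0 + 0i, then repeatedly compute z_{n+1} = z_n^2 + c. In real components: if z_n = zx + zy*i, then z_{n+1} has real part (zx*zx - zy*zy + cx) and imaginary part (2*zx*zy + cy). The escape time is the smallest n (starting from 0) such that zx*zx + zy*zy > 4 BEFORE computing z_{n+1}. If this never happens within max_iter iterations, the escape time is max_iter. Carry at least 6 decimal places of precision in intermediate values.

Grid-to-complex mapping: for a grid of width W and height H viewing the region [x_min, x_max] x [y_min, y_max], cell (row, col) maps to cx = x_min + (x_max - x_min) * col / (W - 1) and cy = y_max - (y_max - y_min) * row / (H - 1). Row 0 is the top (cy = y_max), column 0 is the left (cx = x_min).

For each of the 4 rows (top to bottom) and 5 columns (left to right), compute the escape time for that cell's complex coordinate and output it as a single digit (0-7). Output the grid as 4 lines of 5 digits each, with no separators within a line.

(row=0, col=0): c = -1.3900 + 1.5000i → escape time 1
(row=0, col=1): c = -0.9800 + 1.5000i → escape time 2
(row=0, col=2): c = -0.5700 + 1.5000i → escape time 2
(row=0, col=3): c = -0.1600 + 1.5000i → escape time 2
(row=0, col=4): c = 0.2500 + 1.5000i → escape time 2
(row=1, col=0): c = -1.3900 + 0.9000i → escape time 3
(row=1, col=1): c = -0.9800 + 0.9000i → escape time 3
(row=1, col=2): c = -0.5700 + 0.9000i → escape time 4
(row=1, col=3): c = -0.1600 + 0.9000i → escape time 7
(row=1, col=4): c = 0.2500 + 0.9000i → escape time 4
(row=2, col=0): c = -1.3900 + 0.3000i → escape time 5
(row=2, col=1): c = -0.9800 + 0.3000i → escape time 7
(row=2, col=2): c = -0.5700 + 0.3000i → escape time 7
(row=2, col=3): c = -0.1600 + 0.3000i → escape time 7
(row=2, col=4): c = 0.2500 + 0.3000i → escape time 7
(row=3, col=0): c = -1.3900 + -0.3000i → escape time 5
(row=3, col=1): c = -0.9800 + -0.3000i → escape time 7
(row=3, col=2): c = -0.5700 + -0.3000i → escape time 7
(row=3, col=3): c = -0.1600 + -0.3000i → escape time 7
(row=3, col=4): c = 0.2500 + -0.3000i → escape time 7

Answer: 12222
33474
57777
57777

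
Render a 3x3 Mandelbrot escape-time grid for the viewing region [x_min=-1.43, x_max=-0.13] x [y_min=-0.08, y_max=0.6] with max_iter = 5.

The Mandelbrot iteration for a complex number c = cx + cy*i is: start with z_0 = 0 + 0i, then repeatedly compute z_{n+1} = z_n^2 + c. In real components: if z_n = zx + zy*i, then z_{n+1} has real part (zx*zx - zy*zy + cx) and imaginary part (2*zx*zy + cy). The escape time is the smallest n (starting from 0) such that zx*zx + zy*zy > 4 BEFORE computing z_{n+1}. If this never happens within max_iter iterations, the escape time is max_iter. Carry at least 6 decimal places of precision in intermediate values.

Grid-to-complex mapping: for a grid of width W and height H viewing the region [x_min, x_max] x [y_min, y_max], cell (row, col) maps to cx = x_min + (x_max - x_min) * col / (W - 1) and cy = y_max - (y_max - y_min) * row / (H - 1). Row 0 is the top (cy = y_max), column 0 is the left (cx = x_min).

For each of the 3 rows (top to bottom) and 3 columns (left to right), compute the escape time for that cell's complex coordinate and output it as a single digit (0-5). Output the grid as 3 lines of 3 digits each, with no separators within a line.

(row=0, col=0): c = -1.4300 + 0.6000i → escape time 3
(row=0, col=1): c = -0.7800 + 0.6000i → escape time 5
(row=0, col=2): c = -0.1300 + 0.6000i → escape time 5
(row=1, col=0): c = -1.4300 + 0.2600i → escape time 5
(row=1, col=1): c = -0.7800 + 0.2600i → escape time 5
(row=1, col=2): c = -0.1300 + 0.2600i → escape time 5
(row=2, col=0): c = -1.4300 + -0.0800i → escape time 5
(row=2, col=1): c = -0.7800 + -0.0800i → escape time 5
(row=2, col=2): c = -0.1300 + -0.0800i → escape time 5

Answer: 355
555
555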